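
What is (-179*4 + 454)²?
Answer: 68644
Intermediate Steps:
(-179*4 + 454)² = (-716 + 454)² = (-262)² = 68644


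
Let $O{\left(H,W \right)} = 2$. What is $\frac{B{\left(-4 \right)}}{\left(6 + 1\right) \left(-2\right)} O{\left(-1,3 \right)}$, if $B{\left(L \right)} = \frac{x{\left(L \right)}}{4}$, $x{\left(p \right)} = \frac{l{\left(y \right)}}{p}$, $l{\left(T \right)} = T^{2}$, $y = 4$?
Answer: $\frac{1}{7} \approx 0.14286$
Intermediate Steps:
$x{\left(p \right)} = \frac{16}{p}$ ($x{\left(p \right)} = \frac{4^{2}}{p} = \frac{16}{p}$)
$B{\left(L \right)} = \frac{4}{L}$ ($B{\left(L \right)} = \frac{16 \frac{1}{L}}{4} = \frac{16}{L} \frac{1}{4} = \frac{4}{L}$)
$\frac{B{\left(-4 \right)}}{\left(6 + 1\right) \left(-2\right)} O{\left(-1,3 \right)} = \frac{4 \frac{1}{-4}}{\left(6 + 1\right) \left(-2\right)} 2 = \frac{4 \left(- \frac{1}{4}\right)}{7 \left(-2\right)} 2 = \frac{1}{-14} \left(-1\right) 2 = \left(- \frac{1}{14}\right) \left(-1\right) 2 = \frac{1}{14} \cdot 2 = \frac{1}{7}$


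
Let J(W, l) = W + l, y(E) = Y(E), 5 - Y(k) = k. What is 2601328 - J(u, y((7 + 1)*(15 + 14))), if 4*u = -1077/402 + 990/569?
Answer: 793432721731/304984 ≈ 2.6016e+6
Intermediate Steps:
Y(k) = 5 - k
u = -71611/304984 (u = (-1077/402 + 990/569)/4 = (-1077*1/402 + 990*(1/569))/4 = (-359/134 + 990/569)/4 = (1/4)*(-71611/76246) = -71611/304984 ≈ -0.23480)
y(E) = 5 - E
2601328 - J(u, y((7 + 1)*(15 + 14))) = 2601328 - (-71611/304984 + (5 - (7 + 1)*(15 + 14))) = 2601328 - (-71611/304984 + (5 - 8*29)) = 2601328 - (-71611/304984 + (5 - 1*232)) = 2601328 - (-71611/304984 + (5 - 232)) = 2601328 - (-71611/304984 - 227) = 2601328 - 1*(-69302979/304984) = 2601328 + 69302979/304984 = 793432721731/304984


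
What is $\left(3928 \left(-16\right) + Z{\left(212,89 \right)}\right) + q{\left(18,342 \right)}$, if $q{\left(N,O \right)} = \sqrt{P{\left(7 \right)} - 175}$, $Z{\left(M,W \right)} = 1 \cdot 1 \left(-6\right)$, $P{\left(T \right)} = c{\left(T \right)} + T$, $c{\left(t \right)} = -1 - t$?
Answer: $-62854 + 4 i \sqrt{11} \approx -62854.0 + 13.266 i$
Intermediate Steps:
$P{\left(T \right)} = -1$ ($P{\left(T \right)} = \left(-1 - T\right) + T = -1$)
$Z{\left(M,W \right)} = -6$ ($Z{\left(M,W \right)} = 1 \left(-6\right) = -6$)
$q{\left(N,O \right)} = 4 i \sqrt{11}$ ($q{\left(N,O \right)} = \sqrt{-1 - 175} = \sqrt{-176} = 4 i \sqrt{11}$)
$\left(3928 \left(-16\right) + Z{\left(212,89 \right)}\right) + q{\left(18,342 \right)} = \left(3928 \left(-16\right) - 6\right) + 4 i \sqrt{11} = \left(-62848 - 6\right) + 4 i \sqrt{11} = -62854 + 4 i \sqrt{11}$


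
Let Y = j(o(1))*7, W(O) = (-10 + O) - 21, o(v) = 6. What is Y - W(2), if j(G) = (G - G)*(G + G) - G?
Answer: -13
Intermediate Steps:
j(G) = -G (j(G) = 0*(2*G) - G = 0 - G = -G)
W(O) = -31 + O
Y = -42 (Y = -1*6*7 = -6*7 = -42)
Y - W(2) = -42 - (-31 + 2) = -42 - 1*(-29) = -42 + 29 = -13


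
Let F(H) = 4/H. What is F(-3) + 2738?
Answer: 8210/3 ≈ 2736.7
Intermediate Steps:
F(-3) + 2738 = 4/(-3) + 2738 = 4*(-⅓) + 2738 = -4/3 + 2738 = 8210/3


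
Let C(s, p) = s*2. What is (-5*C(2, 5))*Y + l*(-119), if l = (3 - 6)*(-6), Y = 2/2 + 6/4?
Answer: -2192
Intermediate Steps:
C(s, p) = 2*s
Y = 5/2 (Y = 2*(1/2) + 6*(1/4) = 1 + 3/2 = 5/2 ≈ 2.5000)
l = 18 (l = -3*(-6) = 18)
(-5*C(2, 5))*Y + l*(-119) = -10*2*(5/2) + 18*(-119) = -5*4*(5/2) - 2142 = -20*5/2 - 2142 = -50 - 2142 = -2192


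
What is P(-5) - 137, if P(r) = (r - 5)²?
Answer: -37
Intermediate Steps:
P(r) = (-5 + r)²
P(-5) - 137 = (-5 - 5)² - 137 = (-10)² - 137 = 100 - 137 = -37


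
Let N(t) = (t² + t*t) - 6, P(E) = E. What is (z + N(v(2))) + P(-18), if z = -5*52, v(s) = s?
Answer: -276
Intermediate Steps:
z = -260
N(t) = -6 + 2*t² (N(t) = (t² + t²) - 6 = 2*t² - 6 = -6 + 2*t²)
(z + N(v(2))) + P(-18) = (-260 + (-6 + 2*2²)) - 18 = (-260 + (-6 + 2*4)) - 18 = (-260 + (-6 + 8)) - 18 = (-260 + 2) - 18 = -258 - 18 = -276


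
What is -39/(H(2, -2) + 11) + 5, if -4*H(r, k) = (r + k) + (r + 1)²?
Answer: 19/35 ≈ 0.54286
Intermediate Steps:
H(r, k) = -k/4 - r/4 - (1 + r)²/4 (H(r, k) = -((r + k) + (r + 1)²)/4 = -((k + r) + (1 + r)²)/4 = -(k + r + (1 + r)²)/4 = -k/4 - r/4 - (1 + r)²/4)
-39/(H(2, -2) + 11) + 5 = -39/((-¼*(-2) - ¼*2 - (1 + 2)²/4) + 11) + 5 = -39/((½ - ½ - ¼*3²) + 11) + 5 = -39/((½ - ½ - ¼*9) + 11) + 5 = -39/((½ - ½ - 9/4) + 11) + 5 = -39/(-9/4 + 11) + 5 = -39/35/4 + 5 = -39*4/35 + 5 = -156/35 + 5 = 19/35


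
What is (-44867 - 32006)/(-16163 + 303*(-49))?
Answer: 76873/31010 ≈ 2.4790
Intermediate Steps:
(-44867 - 32006)/(-16163 + 303*(-49)) = -76873/(-16163 - 14847) = -76873/(-31010) = -76873*(-1/31010) = 76873/31010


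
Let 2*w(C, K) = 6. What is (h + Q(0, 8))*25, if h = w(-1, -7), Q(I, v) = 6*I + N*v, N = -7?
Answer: -1325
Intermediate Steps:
w(C, K) = 3 (w(C, K) = (1/2)*6 = 3)
Q(I, v) = -7*v + 6*I (Q(I, v) = 6*I - 7*v = -7*v + 6*I)
h = 3
(h + Q(0, 8))*25 = (3 + (-7*8 + 6*0))*25 = (3 + (-56 + 0))*25 = (3 - 56)*25 = -53*25 = -1325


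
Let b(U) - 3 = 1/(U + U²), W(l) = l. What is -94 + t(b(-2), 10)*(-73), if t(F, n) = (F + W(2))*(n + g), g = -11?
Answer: 615/2 ≈ 307.50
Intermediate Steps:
b(U) = 3 + 1/(U + U²)
t(F, n) = (-11 + n)*(2 + F) (t(F, n) = (F + 2)*(n - 11) = (2 + F)*(-11 + n) = (-11 + n)*(2 + F))
-94 + t(b(-2), 10)*(-73) = -94 + (-22 - 11*(1 + 3*(-2) + 3*(-2)²)/((-2)*(1 - 2)) + 2*10 + ((1 + 3*(-2) + 3*(-2)²)/((-2)*(1 - 2)))*10)*(-73) = -94 + (-22 - (-11)*(1 - 6 + 3*4)/(2*(-1)) + 20 - ½*(1 - 6 + 3*4)/(-1)*10)*(-73) = -94 + (-22 - (-11)*(-1)*(1 - 6 + 12)/2 + 20 - ½*(-1)*(1 - 6 + 12)*10)*(-73) = -94 + (-22 - (-11)*(-1)*7/2 + 20 - ½*(-1)*7*10)*(-73) = -94 + (-22 - 11*7/2 + 20 + (7/2)*10)*(-73) = -94 + (-22 - 77/2 + 20 + 35)*(-73) = -94 - 11/2*(-73) = -94 + 803/2 = 615/2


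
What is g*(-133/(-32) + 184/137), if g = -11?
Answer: -265199/4384 ≈ -60.492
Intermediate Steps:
g*(-133/(-32) + 184/137) = -11*(-133/(-32) + 184/137) = -11*(-133*(-1/32) + 184*(1/137)) = -11*(133/32 + 184/137) = -11*24109/4384 = -265199/4384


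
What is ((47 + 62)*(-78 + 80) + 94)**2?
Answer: 97344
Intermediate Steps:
((47 + 62)*(-78 + 80) + 94)**2 = (109*2 + 94)**2 = (218 + 94)**2 = 312**2 = 97344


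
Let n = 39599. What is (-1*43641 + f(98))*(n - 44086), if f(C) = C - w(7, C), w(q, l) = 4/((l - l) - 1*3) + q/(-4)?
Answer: 2344363273/12 ≈ 1.9536e+8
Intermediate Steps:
w(q, l) = -4/3 - q/4 (w(q, l) = 4/(0 - 3) + q*(-¼) = 4/(-3) - q/4 = 4*(-⅓) - q/4 = -4/3 - q/4)
f(C) = 37/12 + C (f(C) = C - (-4/3 - ¼*7) = C - (-4/3 - 7/4) = C - 1*(-37/12) = C + 37/12 = 37/12 + C)
(-1*43641 + f(98))*(n - 44086) = (-1*43641 + (37/12 + 98))*(39599 - 44086) = (-43641 + 1213/12)*(-4487) = -522479/12*(-4487) = 2344363273/12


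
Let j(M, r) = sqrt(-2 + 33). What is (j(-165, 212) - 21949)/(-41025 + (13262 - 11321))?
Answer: 21949/39084 - sqrt(31)/39084 ≈ 0.56144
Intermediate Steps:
j(M, r) = sqrt(31)
(j(-165, 212) - 21949)/(-41025 + (13262 - 11321)) = (sqrt(31) - 21949)/(-41025 + (13262 - 11321)) = (-21949 + sqrt(31))/(-41025 + 1941) = (-21949 + sqrt(31))/(-39084) = (-21949 + sqrt(31))*(-1/39084) = 21949/39084 - sqrt(31)/39084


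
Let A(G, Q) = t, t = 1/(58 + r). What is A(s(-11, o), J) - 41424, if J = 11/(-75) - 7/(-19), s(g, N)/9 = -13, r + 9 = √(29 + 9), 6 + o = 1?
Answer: -97884863/2363 - √38/2363 ≈ -41424.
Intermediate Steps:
o = -5 (o = -6 + 1 = -5)
r = -9 + √38 (r = -9 + √(29 + 9) = -9 + √38 ≈ -2.8356)
s(g, N) = -117 (s(g, N) = 9*(-13) = -117)
J = 316/1425 (J = 11*(-1/75) - 7*(-1/19) = -11/75 + 7/19 = 316/1425 ≈ 0.22175)
t = 1/(49 + √38) (t = 1/(58 + (-9 + √38)) = 1/(49 + √38) ≈ 0.018128)
A(G, Q) = 49/2363 - √38/2363
A(s(-11, o), J) - 41424 = (49/2363 - √38/2363) - 41424 = -97884863/2363 - √38/2363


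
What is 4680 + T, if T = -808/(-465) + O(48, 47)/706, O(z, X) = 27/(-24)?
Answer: 12295736999/2626320 ≈ 4681.7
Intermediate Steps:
O(z, X) = -9/8 (O(z, X) = 27*(-1/24) = -9/8)
T = 4559399/2626320 (T = -808/(-465) - 9/8/706 = -808*(-1/465) - 9/8*1/706 = 808/465 - 9/5648 = 4559399/2626320 ≈ 1.7360)
4680 + T = 4680 + 4559399/2626320 = 12295736999/2626320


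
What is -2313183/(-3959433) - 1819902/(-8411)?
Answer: 2408412072593/11100930321 ≈ 216.96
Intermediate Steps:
-2313183/(-3959433) - 1819902/(-8411) = -2313183*(-1/3959433) - 1819902*(-1/8411) = 771061/1319811 + 1819902/8411 = 2408412072593/11100930321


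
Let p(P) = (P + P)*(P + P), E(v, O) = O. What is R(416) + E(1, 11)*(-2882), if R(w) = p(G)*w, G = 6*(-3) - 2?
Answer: 633898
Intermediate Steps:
G = -20 (G = -18 - 2 = -20)
p(P) = 4*P**2 (p(P) = (2*P)*(2*P) = 4*P**2)
R(w) = 1600*w (R(w) = (4*(-20)**2)*w = (4*400)*w = 1600*w)
R(416) + E(1, 11)*(-2882) = 1600*416 + 11*(-2882) = 665600 - 31702 = 633898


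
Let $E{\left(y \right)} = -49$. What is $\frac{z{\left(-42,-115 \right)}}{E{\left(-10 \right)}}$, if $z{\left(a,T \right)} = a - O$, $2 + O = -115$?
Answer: $- \frac{75}{49} \approx -1.5306$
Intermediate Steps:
$O = -117$ ($O = -2 - 115 = -117$)
$z{\left(a,T \right)} = 117 + a$ ($z{\left(a,T \right)} = a - -117 = a + 117 = 117 + a$)
$\frac{z{\left(-42,-115 \right)}}{E{\left(-10 \right)}} = \frac{117 - 42}{-49} = 75 \left(- \frac{1}{49}\right) = - \frac{75}{49}$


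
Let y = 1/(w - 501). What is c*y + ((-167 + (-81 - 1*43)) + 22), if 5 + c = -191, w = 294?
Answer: -55487/207 ≈ -268.05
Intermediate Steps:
c = -196 (c = -5 - 191 = -196)
y = -1/207 (y = 1/(294 - 501) = 1/(-207) = -1/207 ≈ -0.0048309)
c*y + ((-167 + (-81 - 1*43)) + 22) = -196*(-1/207) + ((-167 + (-81 - 1*43)) + 22) = 196/207 + ((-167 + (-81 - 43)) + 22) = 196/207 + ((-167 - 124) + 22) = 196/207 + (-291 + 22) = 196/207 - 269 = -55487/207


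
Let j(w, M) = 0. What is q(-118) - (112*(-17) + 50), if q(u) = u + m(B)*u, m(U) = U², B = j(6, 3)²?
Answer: 1736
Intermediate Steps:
B = 0 (B = 0² = 0)
q(u) = u (q(u) = u + 0²*u = u + 0*u = u + 0 = u)
q(-118) - (112*(-17) + 50) = -118 - (112*(-17) + 50) = -118 - (-1904 + 50) = -118 - 1*(-1854) = -118 + 1854 = 1736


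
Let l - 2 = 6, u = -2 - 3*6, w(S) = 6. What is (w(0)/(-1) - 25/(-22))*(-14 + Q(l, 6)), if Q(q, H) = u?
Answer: 1819/11 ≈ 165.36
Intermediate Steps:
u = -20 (u = -2 - 18 = -20)
l = 8 (l = 2 + 6 = 8)
Q(q, H) = -20
(w(0)/(-1) - 25/(-22))*(-14 + Q(l, 6)) = (6/(-1) - 25/(-22))*(-14 - 20) = (6*(-1) - 25*(-1/22))*(-34) = (-6 + 25/22)*(-34) = -107/22*(-34) = 1819/11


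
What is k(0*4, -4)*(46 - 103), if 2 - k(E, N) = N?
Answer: -342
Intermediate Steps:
k(E, N) = 2 - N
k(0*4, -4)*(46 - 103) = (2 - 1*(-4))*(46 - 103) = (2 + 4)*(-57) = 6*(-57) = -342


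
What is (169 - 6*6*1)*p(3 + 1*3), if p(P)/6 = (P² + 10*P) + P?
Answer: 81396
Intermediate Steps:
p(P) = 6*P² + 66*P (p(P) = 6*((P² + 10*P) + P) = 6*(P² + 11*P) = 6*P² + 66*P)
(169 - 6*6*1)*p(3 + 1*3) = (169 - 6*6*1)*(6*(3 + 1*3)*(11 + (3 + 1*3))) = (169 - 36*1)*(6*(3 + 3)*(11 + (3 + 3))) = (169 - 36)*(6*6*(11 + 6)) = 133*(6*6*17) = 133*612 = 81396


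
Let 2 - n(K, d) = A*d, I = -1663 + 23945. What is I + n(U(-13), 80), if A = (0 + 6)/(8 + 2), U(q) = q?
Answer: 22236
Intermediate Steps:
A = ⅗ (A = 6/10 = 6*(⅒) = ⅗ ≈ 0.60000)
I = 22282
n(K, d) = 2 - 3*d/5
I + n(U(-13), 80) = 22282 + (2 - ⅗*80) = 22282 + (2 - 48) = 22282 - 46 = 22236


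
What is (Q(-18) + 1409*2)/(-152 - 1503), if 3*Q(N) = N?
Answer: -2812/1655 ≈ -1.6991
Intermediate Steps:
Q(N) = N/3
(Q(-18) + 1409*2)/(-152 - 1503) = ((⅓)*(-18) + 1409*2)/(-152 - 1503) = (-6 + 2818)/(-1655) = 2812*(-1/1655) = -2812/1655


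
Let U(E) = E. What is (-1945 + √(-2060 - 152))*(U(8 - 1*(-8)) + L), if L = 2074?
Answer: -4065050 + 4180*I*√553 ≈ -4.065e+6 + 98297.0*I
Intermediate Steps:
(-1945 + √(-2060 - 152))*(U(8 - 1*(-8)) + L) = (-1945 + √(-2060 - 152))*((8 - 1*(-8)) + 2074) = (-1945 + √(-2212))*((8 + 8) + 2074) = (-1945 + 2*I*√553)*(16 + 2074) = (-1945 + 2*I*√553)*2090 = -4065050 + 4180*I*√553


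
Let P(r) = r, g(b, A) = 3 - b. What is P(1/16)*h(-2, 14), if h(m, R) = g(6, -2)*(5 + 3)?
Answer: -3/2 ≈ -1.5000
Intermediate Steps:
h(m, R) = -24 (h(m, R) = (3 - 1*6)*(5 + 3) = (3 - 6)*8 = -3*8 = -24)
P(1/16)*h(-2, 14) = (1/16)*(-24) = -3/2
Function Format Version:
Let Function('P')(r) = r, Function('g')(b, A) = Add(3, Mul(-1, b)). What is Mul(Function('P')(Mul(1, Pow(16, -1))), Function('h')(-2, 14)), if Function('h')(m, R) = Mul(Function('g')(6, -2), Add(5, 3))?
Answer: Rational(-3, 2) ≈ -1.5000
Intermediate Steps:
Function('h')(m, R) = -24 (Function('h')(m, R) = Mul(Add(3, Mul(-1, 6)), Add(5, 3)) = Mul(Add(3, -6), 8) = Mul(-3, 8) = -24)
Mul(Function('P')(Mul(1, Pow(16, -1))), Function('h')(-2, 14)) = Mul(Mul(1, Pow(16, -1)), -24) = Mul(Mul(1, Rational(1, 16)), -24) = Mul(Rational(1, 16), -24) = Rational(-3, 2)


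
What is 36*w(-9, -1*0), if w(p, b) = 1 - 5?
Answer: -144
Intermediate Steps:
w(p, b) = -4
36*w(-9, -1*0) = 36*(-4) = -144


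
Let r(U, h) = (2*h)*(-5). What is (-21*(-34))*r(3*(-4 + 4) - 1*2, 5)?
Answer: -35700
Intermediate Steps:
r(U, h) = -10*h
(-21*(-34))*r(3*(-4 + 4) - 1*2, 5) = (-21*(-34))*(-10*5) = 714*(-50) = -35700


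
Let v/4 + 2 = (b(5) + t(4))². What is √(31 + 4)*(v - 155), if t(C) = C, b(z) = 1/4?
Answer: -363*√35/4 ≈ -536.88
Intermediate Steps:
b(z) = ¼
v = 257/4 (v = -8 + 4*(¼ + 4)² = -8 + 4*(17/4)² = -8 + 4*(289/16) = -8 + 289/4 = 257/4 ≈ 64.250)
√(31 + 4)*(v - 155) = √(31 + 4)*(257/4 - 155) = √35*(-363/4) = -363*√35/4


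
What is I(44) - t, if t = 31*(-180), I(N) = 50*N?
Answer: 7780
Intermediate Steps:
t = -5580
I(44) - t = 50*44 - 1*(-5580) = 2200 + 5580 = 7780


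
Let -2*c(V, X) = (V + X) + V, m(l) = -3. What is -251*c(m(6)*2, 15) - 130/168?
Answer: 31561/84 ≈ 375.73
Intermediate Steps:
c(V, X) = -V - X/2 (c(V, X) = -((V + X) + V)/2 = -(X + 2*V)/2 = -V - X/2)
-251*c(m(6)*2, 15) - 130/168 = -251*(-(-3)*2 - ½*15) - 130/168 = -251*(-1*(-6) - 15/2) - 130*1/168 = -251*(6 - 15/2) - 65/84 = -251*(-3/2) - 65/84 = 753/2 - 65/84 = 31561/84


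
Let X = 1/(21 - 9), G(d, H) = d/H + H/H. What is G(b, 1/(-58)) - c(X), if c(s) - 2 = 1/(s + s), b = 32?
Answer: -1863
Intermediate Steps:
G(d, H) = 1 + d/H (G(d, H) = d/H + 1 = 1 + d/H)
X = 1/12 ≈ 0.083333
c(s) = 2 + 1/(2*s) (c(s) = 2 + 1/(s + s) = 2 + 1/(2*s))
G(b, 1/(-58)) - c(X) = (1/(-58) + 32)/(1/(-58)) - (2 + 1/(2*(1/12))) = (-1/58 + 32)/(-1/58) - (2 + (1/2)*12) = -58*1855/58 - (2 + 6) = -1855 - 1*8 = -1855 - 8 = -1863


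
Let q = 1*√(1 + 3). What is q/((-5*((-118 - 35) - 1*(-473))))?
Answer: -1/800 ≈ -0.0012500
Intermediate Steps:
q = 2 (q = 1*√4 = 1*2 = 2)
q/((-5*((-118 - 35) - 1*(-473)))) = 2/((-5*((-118 - 35) - 1*(-473)))) = 2/((-5*(-153 + 473))) = 2/((-5*320)) = 2/(-1600) = 2*(-1/1600) = -1/800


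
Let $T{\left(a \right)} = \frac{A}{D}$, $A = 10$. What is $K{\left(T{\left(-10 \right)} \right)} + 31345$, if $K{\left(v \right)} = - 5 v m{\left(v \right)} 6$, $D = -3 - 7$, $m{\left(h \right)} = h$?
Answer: $31315$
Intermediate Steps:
$D = -10$
$T{\left(a \right)} = -1$ ($T{\left(a \right)} = \frac{10}{-10} = 10 \left(- \frac{1}{10}\right) = -1$)
$K{\left(v \right)} = - 30 v^{2}$ ($K{\left(v \right)} = - 5 v v 6 = - 5 v^{2} \cdot 6 = - 30 v^{2}$)
$K{\left(T{\left(-10 \right)} \right)} + 31345 = - 30 \left(-1\right)^{2} + 31345 = \left(-30\right) 1 + 31345 = -30 + 31345 = 31315$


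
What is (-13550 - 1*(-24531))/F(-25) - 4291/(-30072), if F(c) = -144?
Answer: -1961921/25776 ≈ -76.114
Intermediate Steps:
(-13550 - 1*(-24531))/F(-25) - 4291/(-30072) = (-13550 - 1*(-24531))/(-144) - 4291/(-30072) = (-13550 + 24531)*(-1/144) - 4291*(-1/30072) = 10981*(-1/144) + 613/4296 = -10981/144 + 613/4296 = -1961921/25776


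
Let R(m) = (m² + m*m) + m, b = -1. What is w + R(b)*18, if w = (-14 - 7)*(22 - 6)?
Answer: -318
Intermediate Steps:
R(m) = m + 2*m² (R(m) = (m² + m²) + m = 2*m² + m = m + 2*m²)
w = -336 (w = -21*16 = -336)
w + R(b)*18 = -336 - (1 + 2*(-1))*18 = -336 - (1 - 2)*18 = -336 - 1*(-1)*18 = -336 + 1*18 = -336 + 18 = -318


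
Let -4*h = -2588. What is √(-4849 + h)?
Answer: I*√4202 ≈ 64.823*I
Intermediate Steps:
h = 647 (h = -¼*(-2588) = 647)
√(-4849 + h) = √(-4849 + 647) = √(-4202) = I*√4202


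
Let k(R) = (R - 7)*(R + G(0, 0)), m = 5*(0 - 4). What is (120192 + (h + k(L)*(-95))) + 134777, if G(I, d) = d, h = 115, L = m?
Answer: 203784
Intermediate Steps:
m = -20 (m = 5*(-4) = -20)
L = -20
k(R) = R*(-7 + R) (k(R) = (R - 7)*(R + 0) = (-7 + R)*R = R*(-7 + R))
(120192 + (h + k(L)*(-95))) + 134777 = (120192 + (115 - 20*(-7 - 20)*(-95))) + 134777 = (120192 + (115 - 20*(-27)*(-95))) + 134777 = (120192 + (115 + 540*(-95))) + 134777 = (120192 + (115 - 51300)) + 134777 = (120192 - 51185) + 134777 = 69007 + 134777 = 203784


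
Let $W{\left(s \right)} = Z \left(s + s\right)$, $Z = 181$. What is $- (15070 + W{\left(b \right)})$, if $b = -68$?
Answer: $9546$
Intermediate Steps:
$W{\left(s \right)} = 362 s$ ($W{\left(s \right)} = 181 \left(s + s\right) = 181 \cdot 2 s = 362 s$)
$- (15070 + W{\left(b \right)}) = - (15070 + 362 \left(-68\right)) = - (15070 - 24616) = \left(-1\right) \left(-9546\right) = 9546$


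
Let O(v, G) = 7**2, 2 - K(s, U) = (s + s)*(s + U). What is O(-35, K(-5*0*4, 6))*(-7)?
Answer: -343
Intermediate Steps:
K(s, U) = 2 - 2*s*(U + s) (K(s, U) = 2 - (s + s)*(s + U) = 2 - 2*s*(U + s))
O(v, G) = 49
O(-35, K(-5*0*4, 6))*(-7) = 49*(-7) = -343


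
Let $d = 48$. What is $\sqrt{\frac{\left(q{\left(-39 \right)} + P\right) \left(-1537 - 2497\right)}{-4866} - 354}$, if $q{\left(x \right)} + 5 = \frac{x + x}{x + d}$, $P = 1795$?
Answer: $\frac{\sqrt{6646146622}}{2433} \approx 33.508$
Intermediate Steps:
$q{\left(x \right)} = -5 + \frac{2 x}{48 + x}$ ($q{\left(x \right)} = -5 + \frac{x + x}{x + 48} = -5 + \frac{2 x}{48 + x}$)
$\sqrt{\frac{\left(q{\left(-39 \right)} + P\right) \left(-1537 - 2497\right)}{-4866} - 354} = \sqrt{\frac{\left(\frac{3 \left(-80 - -39\right)}{48 - 39} + 1795\right) \left(-1537 - 2497\right)}{-4866} - 354} = \sqrt{\left(\frac{3 \left(-80 + 39\right)}{9} + 1795\right) \left(-4034\right) \left(- \frac{1}{4866}\right) - 354} = \sqrt{\left(3 \cdot \frac{1}{9} \left(-41\right) + 1795\right) \left(-4034\right) \left(- \frac{1}{4866}\right) - 354} = \sqrt{\left(- \frac{41}{3} + 1795\right) \left(-4034\right) \left(- \frac{1}{4866}\right) - 354} = \sqrt{\frac{5344}{3} \left(-4034\right) \left(- \frac{1}{4866}\right) - 354} = \sqrt{\left(- \frac{21557696}{3}\right) \left(- \frac{1}{4866}\right) - 354} = \sqrt{\frac{10778848}{7299} - 354} = \sqrt{\frac{8195002}{7299}} = \frac{\sqrt{6646146622}}{2433}$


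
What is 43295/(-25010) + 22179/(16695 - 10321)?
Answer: 13936723/7970687 ≈ 1.7485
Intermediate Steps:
43295/(-25010) + 22179/(16695 - 10321) = 43295*(-1/25010) + 22179/6374 = -8659/5002 + 22179*(1/6374) = -8659/5002 + 22179/6374 = 13936723/7970687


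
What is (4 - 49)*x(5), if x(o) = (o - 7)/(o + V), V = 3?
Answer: 45/4 ≈ 11.250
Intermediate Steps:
x(o) = (-7 + o)/(3 + o) (x(o) = (o - 7)/(o + 3) = (-7 + o)/(3 + o))
(4 - 49)*x(5) = (4 - 49)*((-7 + 5)/(3 + 5)) = -45*(-2)/8 = -45*(-1/4) = 45/4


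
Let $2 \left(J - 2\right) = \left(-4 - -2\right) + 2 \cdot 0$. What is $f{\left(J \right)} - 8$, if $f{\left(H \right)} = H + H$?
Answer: $-6$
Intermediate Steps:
$J = 1$ ($J = 2 + \frac{\left(-4 - -2\right) + 2 \cdot 0}{2} = 2 + \frac{\left(-4 + 2\right) + 0}{2} = 2 + \frac{-2 + 0}{2} = 2 + \frac{1}{2} \left(-2\right) = 2 - 1 = 1$)
$f{\left(H \right)} = 2 H$
$f{\left(J \right)} - 8 = 2 \cdot 1 - 8 = 2 - 8 = -6$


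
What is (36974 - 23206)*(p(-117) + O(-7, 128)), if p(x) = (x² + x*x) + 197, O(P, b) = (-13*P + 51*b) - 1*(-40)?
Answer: 471333712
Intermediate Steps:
O(P, b) = 40 - 13*P + 51*b (O(P, b) = (-13*P + 51*b) + 40 = 40 - 13*P + 51*b)
p(x) = 197 + 2*x² (p(x) = (x² + x²) + 197 = 2*x² + 197 = 197 + 2*x²)
(36974 - 23206)*(p(-117) + O(-7, 128)) = (36974 - 23206)*((197 + 2*(-117)²) + (40 - 13*(-7) + 51*128)) = 13768*((197 + 2*13689) + (40 + 91 + 6528)) = 13768*((197 + 27378) + 6659) = 13768*(27575 + 6659) = 13768*34234 = 471333712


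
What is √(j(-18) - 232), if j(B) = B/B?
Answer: I*√231 ≈ 15.199*I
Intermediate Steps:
j(B) = 1
√(j(-18) - 232) = √(1 - 232) = √(-231) = I*√231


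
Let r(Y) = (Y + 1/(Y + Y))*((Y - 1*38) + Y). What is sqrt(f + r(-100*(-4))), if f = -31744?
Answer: sqrt(109222781)/20 ≈ 522.55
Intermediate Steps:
r(Y) = (-38 + 2*Y)*(Y + 1/(2*Y)) (r(Y) = (Y + 1/(2*Y))*((Y - 38) + Y) = (Y + 1/(2*Y))*((-38 + Y) + Y) = (Y + 1/(2*Y))*(-38 + 2*Y) = (-38 + 2*Y)*(Y + 1/(2*Y)))
sqrt(f + r(-100*(-4))) = sqrt(-31744 + (1 - (-3800)*(-4) - 19/((-100*(-4))) + 2*(-100*(-4))**2)) = sqrt(-31744 + (1 - 38*400 - 19/400 + 2*400**2)) = sqrt(-31744 + (1 - 15200 - 19*1/400 + 2*160000)) = sqrt(-31744 + (1 - 15200 - 19/400 + 320000)) = sqrt(-31744 + 121920381/400) = sqrt(109222781/400) = sqrt(109222781)/20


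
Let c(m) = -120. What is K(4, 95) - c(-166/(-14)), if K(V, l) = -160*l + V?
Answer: -15076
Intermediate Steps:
K(V, l) = V - 160*l
K(4, 95) - c(-166/(-14)) = (4 - 160*95) - 1*(-120) = (4 - 15200) + 120 = -15196 + 120 = -15076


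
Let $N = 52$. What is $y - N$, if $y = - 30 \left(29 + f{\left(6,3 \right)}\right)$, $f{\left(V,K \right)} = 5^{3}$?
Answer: $-4672$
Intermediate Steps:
$f{\left(V,K \right)} = 125$
$y = -4620$ ($y = - 30 \left(29 + 125\right) = \left(-30\right) 154 = -4620$)
$y - N = -4620 - 52 = -4672$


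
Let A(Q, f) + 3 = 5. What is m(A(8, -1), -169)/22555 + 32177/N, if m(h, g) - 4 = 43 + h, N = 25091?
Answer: 726981694/565927505 ≈ 1.2846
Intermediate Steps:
A(Q, f) = 2 (A(Q, f) = -3 + 5 = 2)
m(h, g) = 47 + h (m(h, g) = 4 + (43 + h) = 47 + h)
m(A(8, -1), -169)/22555 + 32177/N = (47 + 2)/22555 + 32177/25091 = 49*(1/22555) + 32177*(1/25091) = 49/22555 + 32177/25091 = 726981694/565927505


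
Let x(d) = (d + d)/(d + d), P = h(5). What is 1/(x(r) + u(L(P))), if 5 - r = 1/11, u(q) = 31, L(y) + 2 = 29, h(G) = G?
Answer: 1/32 ≈ 0.031250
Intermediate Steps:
P = 5
L(y) = 27 (L(y) = -2 + 29 = 27)
r = 54/11 (r = 5 - 1/11 = 54/11 ≈ 4.9091)
x(d) = 1 (x(d) = (2*d)/((2*d)) = (2*d)*(1/(2*d)) = 1)
1/(x(r) + u(L(P))) = 1/(1 + 31) = 1/32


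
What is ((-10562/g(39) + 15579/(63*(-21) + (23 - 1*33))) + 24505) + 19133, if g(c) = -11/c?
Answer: 1188779319/14663 ≈ 81073.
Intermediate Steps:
((-10562/g(39) + 15579/(63*(-21) + (23 - 1*33))) + 24505) + 19133 = ((-10562/((-11/39)) + 15579/(63*(-21) + (23 - 1*33))) + 24505) + 19133 = ((-10562/((-11*1/39)) + 15579/(-1323 + (23 - 33))) + 24505) + 19133 = ((-10562/(-11/39) + 15579/(-1323 - 10)) + 24505) + 19133 = ((-10562*(-39/11) + 15579/(-1333)) + 24505) + 19133 = ((411918/11 + 15579*(-1/1333)) + 24505) + 19133 = ((411918/11 - 15579/1333) + 24505) + 19133 = (548915325/14663 + 24505) + 19133 = 908232140/14663 + 19133 = 1188779319/14663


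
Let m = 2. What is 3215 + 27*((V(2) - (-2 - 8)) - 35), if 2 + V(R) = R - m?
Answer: 2486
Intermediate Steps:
V(R) = -4 + R (V(R) = -2 + (R - 1*2) = -2 + (R - 2) = -2 + (-2 + R) = -4 + R)
3215 + 27*((V(2) - (-2 - 8)) - 35) = 3215 + 27*(((-4 + 2) - (-2 - 8)) - 35) = 3215 + 27*((-2 - 1*(-10)) - 35) = 3215 + 27*((-2 + 10) - 35) = 3215 + 27*(8 - 35) = 3215 + 27*(-27) = 3215 - 729 = 2486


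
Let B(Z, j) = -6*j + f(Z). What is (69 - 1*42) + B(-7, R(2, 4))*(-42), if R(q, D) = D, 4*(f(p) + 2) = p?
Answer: 2385/2 ≈ 1192.5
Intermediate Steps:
f(p) = -2 + p/4
B(Z, j) = -2 - 6*j + Z/4 (B(Z, j) = -6*j + (-2 + Z/4) = -2 - 6*j + Z/4)
(69 - 1*42) + B(-7, R(2, 4))*(-42) = (69 - 1*42) + (-2 - 6*4 + (¼)*(-7))*(-42) = (69 - 42) + (-2 - 24 - 7/4)*(-42) = 27 - 111/4*(-42) = 27 + 2331/2 = 2385/2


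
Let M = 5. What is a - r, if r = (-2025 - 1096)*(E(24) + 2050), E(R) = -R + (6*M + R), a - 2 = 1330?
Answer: 6493012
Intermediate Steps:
a = 1332 (a = 2 + 1330 = 1332)
E(R) = 30 (E(R) = -R + (6*5 + R) = -R + (30 + R) = 30)
r = -6491680 (r = (-2025 - 1096)*(30 + 2050) = -3121*2080 = -6491680)
a - r = 1332 - 1*(-6491680) = 1332 + 6491680 = 6493012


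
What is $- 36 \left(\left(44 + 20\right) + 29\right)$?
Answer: $-3348$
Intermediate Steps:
$- 36 \left(\left(44 + 20\right) + 29\right) = - 36 \left(64 + 29\right) = \left(-36\right) 93 = -3348$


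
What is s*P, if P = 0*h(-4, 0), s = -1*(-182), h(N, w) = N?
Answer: 0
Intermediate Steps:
s = 182
P = 0 (P = 0*(-4) = 0)
s*P = 182*0 = 0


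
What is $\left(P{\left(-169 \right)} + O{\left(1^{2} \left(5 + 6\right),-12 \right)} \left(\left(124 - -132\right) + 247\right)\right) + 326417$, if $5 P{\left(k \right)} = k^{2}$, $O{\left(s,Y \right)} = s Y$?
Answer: $\frac{1328666}{5} \approx 2.6573 \cdot 10^{5}$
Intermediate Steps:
$O{\left(s,Y \right)} = Y s$
$P{\left(k \right)} = \frac{k^{2}}{5}$
$\left(P{\left(-169 \right)} + O{\left(1^{2} \left(5 + 6\right),-12 \right)} \left(\left(124 - -132\right) + 247\right)\right) + 326417 = \left(\frac{\left(-169\right)^{2}}{5} + - 12 \cdot 1^{2} \left(5 + 6\right) \left(\left(124 - -132\right) + 247\right)\right) + 326417 = \left(\frac{1}{5} \cdot 28561 + - 12 \cdot 1 \cdot 11 \left(\left(124 + 132\right) + 247\right)\right) + 326417 = \left(\frac{28561}{5} + \left(-12\right) 11 \left(256 + 247\right)\right) + 326417 = \left(\frac{28561}{5} - 66396\right) + 326417 = - \frac{303419}{5} + 326417 = \frac{1328666}{5}$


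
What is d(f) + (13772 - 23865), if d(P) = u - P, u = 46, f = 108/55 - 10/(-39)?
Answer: -21555577/2145 ≈ -10049.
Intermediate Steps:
f = 4762/2145 (f = 108*(1/55) - 10*(-1/39) = 108/55 + 10/39 = 4762/2145 ≈ 2.2200)
d(P) = 46 - P
d(f) + (13772 - 23865) = (46 - 1*4762/2145) + (13772 - 23865) = (46 - 4762/2145) - 10093 = 93908/2145 - 10093 = -21555577/2145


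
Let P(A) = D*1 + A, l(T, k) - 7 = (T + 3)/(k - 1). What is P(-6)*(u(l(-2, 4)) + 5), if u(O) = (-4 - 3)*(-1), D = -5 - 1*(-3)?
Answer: -96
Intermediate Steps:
l(T, k) = 7 + (3 + T)/(-1 + k) (l(T, k) = 7 + (T + 3)/(k - 1) = 7 + (3 + T)/(-1 + k))
D = -2 (D = -5 + 3 = -2)
u(O) = 7 (u(O) = -7*(-1) = 7)
P(A) = -2 + A (P(A) = -2*1 + A = -2 + A)
P(-6)*(u(l(-2, 4)) + 5) = (-2 - 6)*(7 + 5) = -8*12 = -96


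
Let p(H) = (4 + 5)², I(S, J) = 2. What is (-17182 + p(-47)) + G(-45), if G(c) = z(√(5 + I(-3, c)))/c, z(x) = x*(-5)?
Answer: -17101 + √7/9 ≈ -17101.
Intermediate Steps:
z(x) = -5*x
p(H) = 81 (p(H) = 9² = 81)
G(c) = -5*√7/c (G(c) = (-5*√(5 + 2))/c = (-5*√7)/c = -5*√7/c)
(-17182 + p(-47)) + G(-45) = (-17182 + 81) - 5*√7/(-45) = -17101 - 5*√7*(-1/45) = -17101 + √7/9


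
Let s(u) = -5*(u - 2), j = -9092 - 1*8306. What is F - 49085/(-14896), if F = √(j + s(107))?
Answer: 49085/14896 + I*√17923 ≈ 3.2952 + 133.88*I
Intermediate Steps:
j = -17398 (j = -9092 - 8306 = -17398)
s(u) = 10 - 5*u (s(u) = -5*(-2 + u) = 10 - 5*u)
F = I*√17923 (F = √(-17398 + (10 - 5*107)) = √(-17398 + (10 - 535)) = √(-17398 - 525) = √(-17923) = I*√17923 ≈ 133.88*I)
F - 49085/(-14896) = I*√17923 - 49085/(-14896) = I*√17923 - 49085*(-1)/14896 = I*√17923 - 1*(-49085/14896) = I*√17923 + 49085/14896 = 49085/14896 + I*√17923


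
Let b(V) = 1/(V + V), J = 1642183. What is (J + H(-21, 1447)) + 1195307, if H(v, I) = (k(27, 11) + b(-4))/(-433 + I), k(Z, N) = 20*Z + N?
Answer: 590198033/208 ≈ 2.8375e+6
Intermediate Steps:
b(V) = 1/(2*V)
k(Z, N) = N + 20*Z
H(v, I) = 4407/(8*(-433 + I)) (H(v, I) = ((11 + 20*27) + (½)/(-4))/(-433 + I) = ((11 + 540) + (½)*(-¼))/(-433 + I) = (551 - ⅛)/(-433 + I) = 4407/(8*(-433 + I)))
(J + H(-21, 1447)) + 1195307 = (1642183 + 4407/(8*(-433 + 1447))) + 1195307 = (1642183 + (4407/8)/1014) + 1195307 = (1642183 + (4407/8)*(1/1014)) + 1195307 = (1642183 + 113/208) + 1195307 = 341574177/208 + 1195307 = 590198033/208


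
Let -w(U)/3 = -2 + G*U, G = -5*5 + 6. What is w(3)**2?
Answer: 31329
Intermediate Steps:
G = -19 (G = -25 + 6 = -19)
w(U) = 6 + 57*U (w(U) = -3*(-2 - 19*U) = 6 + 57*U)
w(3)**2 = (6 + 57*3)**2 = (6 + 171)**2 = 177**2 = 31329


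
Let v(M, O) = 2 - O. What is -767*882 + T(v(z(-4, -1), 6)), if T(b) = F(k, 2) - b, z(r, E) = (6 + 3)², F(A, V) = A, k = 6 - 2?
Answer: -676486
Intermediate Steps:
k = 4
z(r, E) = 81 (z(r, E) = 9² = 81)
T(b) = 4 - b
-767*882 + T(v(z(-4, -1), 6)) = -767*882 + (4 - (2 - 1*6)) = -676494 + (4 - (2 - 6)) = -676494 + (4 - 1*(-4)) = -676494 + (4 + 4) = -676494 + 8 = -676486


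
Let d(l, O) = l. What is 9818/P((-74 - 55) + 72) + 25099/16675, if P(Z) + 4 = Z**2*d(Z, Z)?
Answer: 4484544353/3088159975 ≈ 1.4522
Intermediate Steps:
P(Z) = -4 + Z**3 (P(Z) = -4 + Z**2*Z = -4 + Z**3)
9818/P((-74 - 55) + 72) + 25099/16675 = 9818/(-4 + ((-74 - 55) + 72)**3) + 25099/16675 = 9818/(-4 + (-129 + 72)**3) + 25099*(1/16675) = 9818/(-4 + (-57)**3) + 25099/16675 = 9818/(-4 - 185193) + 25099/16675 = 9818/(-185197) + 25099/16675 = 9818*(-1/185197) + 25099/16675 = -9818/185197 + 25099/16675 = 4484544353/3088159975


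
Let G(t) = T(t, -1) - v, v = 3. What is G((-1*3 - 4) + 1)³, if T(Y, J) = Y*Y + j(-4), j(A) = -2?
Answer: 29791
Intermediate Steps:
T(Y, J) = -2 + Y² (T(Y, J) = Y*Y - 2 = Y² - 2 = -2 + Y²)
G(t) = -5 + t² (G(t) = (-2 + t²) - 1*3 = (-2 + t²) - 3 = -5 + t²)
G((-1*3 - 4) + 1)³ = (-5 + ((-1*3 - 4) + 1)²)³ = (-5 + ((-3 - 4) + 1)²)³ = (-5 + (-7 + 1)²)³ = (-5 + (-6)²)³ = (-5 + 36)³ = 31³ = 29791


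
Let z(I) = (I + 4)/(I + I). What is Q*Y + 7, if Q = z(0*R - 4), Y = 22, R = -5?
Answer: 7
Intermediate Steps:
z(I) = (4 + I)/(2*I) (z(I) = (4 + I)/((2*I)) = (4 + I)*(1/(2*I)) = (4 + I)/(2*I))
Q = 0 (Q = (4 + (0*(-5) - 4))/(2*(0*(-5) - 4)) = (4 + (0 - 4))/(2*(0 - 4)) = (½)*(4 - 4)/(-4) = (½)*(-¼)*0 = 0)
Q*Y + 7 = 0*22 + 7 = 0 + 7 = 7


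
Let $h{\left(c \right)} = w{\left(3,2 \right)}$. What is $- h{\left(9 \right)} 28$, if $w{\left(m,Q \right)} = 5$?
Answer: $-140$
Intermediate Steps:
$h{\left(c \right)} = 5$
$- h{\left(9 \right)} 28 = - 5 \cdot 28 = \left(-1\right) 140 = -140$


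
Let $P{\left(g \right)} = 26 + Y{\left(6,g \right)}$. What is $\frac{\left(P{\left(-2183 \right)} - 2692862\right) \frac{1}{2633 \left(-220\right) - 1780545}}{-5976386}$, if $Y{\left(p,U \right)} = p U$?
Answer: $- \frac{193281}{1007364683195} \approx -1.9187 \cdot 10^{-7}$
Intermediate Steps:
$Y{\left(p,U \right)} = U p$
$P{\left(g \right)} = 26 + 6 g$ ($P{\left(g \right)} = 26 + g 6 = 26 + 6 g$)
$\frac{\left(P{\left(-2183 \right)} - 2692862\right) \frac{1}{2633 \left(-220\right) - 1780545}}{-5976386} = \frac{\left(\left(26 + 6 \left(-2183\right)\right) - 2692862\right) \frac{1}{2633 \left(-220\right) - 1780545}}{-5976386} = \frac{\left(26 - 13098\right) - 2692862}{-579260 - 1780545} \left(- \frac{1}{5976386}\right) = \frac{-13072 - 2692862}{-2359805} \left(- \frac{1}{5976386}\right) = \left(-2705934\right) \left(- \frac{1}{2359805}\right) \left(- \frac{1}{5976386}\right) = \frac{386562}{337115} \left(- \frac{1}{5976386}\right) = - \frac{193281}{1007364683195}$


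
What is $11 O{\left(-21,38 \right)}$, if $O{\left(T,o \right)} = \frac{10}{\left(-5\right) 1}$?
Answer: $-22$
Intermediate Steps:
$O{\left(T,o \right)} = -2$ ($O{\left(T,o \right)} = \frac{10}{-5} = 10 \left(- \frac{1}{5}\right) = -2$)
$11 O{\left(-21,38 \right)} = 11 \left(-2\right) = -22$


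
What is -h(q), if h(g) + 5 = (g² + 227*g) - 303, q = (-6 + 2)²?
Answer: -3580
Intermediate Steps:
q = 16 (q = (-4)² = 16)
h(g) = -308 + g² + 227*g (h(g) = -5 + ((g² + 227*g) - 303) = -5 + (-303 + g² + 227*g) = -308 + g² + 227*g)
-h(q) = -(-308 + 16² + 227*16) = -(-308 + 256 + 3632) = -1*3580 = -3580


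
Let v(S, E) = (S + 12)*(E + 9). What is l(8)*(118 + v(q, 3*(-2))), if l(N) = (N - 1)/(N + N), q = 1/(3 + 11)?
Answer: 2159/32 ≈ 67.469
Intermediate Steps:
q = 1/14 ≈ 0.071429
v(S, E) = (9 + E)*(12 + S) (v(S, E) = (12 + S)*(9 + E) = (9 + E)*(12 + S))
l(N) = (-1 + N)/(2*N) (l(N) = (-1 + N)/((2*N)) = (-1 + N)*(1/(2*N)) = (-1 + N)/(2*N))
l(8)*(118 + v(q, 3*(-2))) = ((½)*(-1 + 8)/8)*(118 + (108 + 9*(1/14) + 12*(3*(-2)) + (3*(-2))*(1/14))) = ((½)*(⅛)*7)*(118 + (108 + 9/14 + 12*(-6) - 6*1/14)) = 7*(118 + (108 + 9/14 - 72 - 3/7))/16 = 7*(118 + 507/14)/16 = (7/16)*(2159/14) = 2159/32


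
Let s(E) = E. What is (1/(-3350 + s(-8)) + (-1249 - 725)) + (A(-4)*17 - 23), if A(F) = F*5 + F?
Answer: -8075991/3358 ≈ -2405.0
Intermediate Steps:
A(F) = 6*F (A(F) = 5*F + F = 6*F)
(1/(-3350 + s(-8)) + (-1249 - 725)) + (A(-4)*17 - 23) = (1/(-3350 - 8) + (-1249 - 725)) + ((6*(-4))*17 - 23) = (1/(-3358) - 1974) + (-24*17 - 23) = (-1/3358 - 1974) + (-408 - 23) = -6628693/3358 - 431 = -8075991/3358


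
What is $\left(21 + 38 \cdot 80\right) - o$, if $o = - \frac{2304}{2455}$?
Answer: $\frac{7517059}{2455} \approx 3061.9$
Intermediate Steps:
$o = - \frac{2304}{2455}$ ($o = \left(-2304\right) \frac{1}{2455} = - \frac{2304}{2455} \approx -0.93849$)
$\left(21 + 38 \cdot 80\right) - o = \left(21 + 38 \cdot 80\right) - - \frac{2304}{2455} = \left(21 + 3040\right) + \frac{2304}{2455} = 3061 + \frac{2304}{2455} = \frac{7517059}{2455}$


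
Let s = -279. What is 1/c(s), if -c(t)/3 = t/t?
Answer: -1/3 ≈ -0.33333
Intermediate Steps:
c(t) = -3 (c(t) = -3*t/t = -3*1 = -3)
1/c(s) = 1/(-3) = -1/3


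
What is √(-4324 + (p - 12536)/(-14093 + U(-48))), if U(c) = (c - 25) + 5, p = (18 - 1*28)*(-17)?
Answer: I*√61219798/119 ≈ 65.75*I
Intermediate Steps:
p = 170 (p = (18 - 28)*(-17) = -10*(-17) = 170)
U(c) = -20 + c (U(c) = (-25 + c) + 5 = -20 + c)
√(-4324 + (p - 12536)/(-14093 + U(-48))) = √(-4324 + (170 - 12536)/(-14093 + (-20 - 48))) = √(-4324 - 12366/(-14093 - 68)) = √(-4324 - 12366/(-14161)) = √(-4324 - 12366*(-1/14161)) = √(-4324 + 12366/14161) = √(-61219798/14161) = I*√61219798/119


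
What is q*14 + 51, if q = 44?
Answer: 667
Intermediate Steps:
q*14 + 51 = 44*14 + 51 = 616 + 51 = 667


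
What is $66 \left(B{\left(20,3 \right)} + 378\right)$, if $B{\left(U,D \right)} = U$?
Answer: $26268$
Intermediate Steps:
$66 \left(B{\left(20,3 \right)} + 378\right) = 66 \left(20 + 378\right) = 66 \cdot 398 = 26268$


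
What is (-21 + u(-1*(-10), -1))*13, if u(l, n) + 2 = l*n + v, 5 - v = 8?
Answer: -468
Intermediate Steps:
v = -3 (v = 5 - 1*8 = 5 - 8 = -3)
u(l, n) = -5 + l*n (u(l, n) = -2 + (l*n - 3) = -2 + (-3 + l*n) = -5 + l*n)
(-21 + u(-1*(-10), -1))*13 = (-21 + (-5 - 1*(-10)*(-1)))*13 = (-21 + (-5 + 10*(-1)))*13 = (-21 + (-5 - 10))*13 = (-21 - 15)*13 = -36*13 = -468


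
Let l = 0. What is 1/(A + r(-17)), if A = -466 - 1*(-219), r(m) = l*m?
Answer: -1/247 ≈ -0.0040486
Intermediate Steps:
r(m) = 0 (r(m) = 0*m = 0)
A = -247 (A = -466 + 219 = -247)
1/(A + r(-17)) = 1/(-247 + 0) = 1/(-247) = -1/247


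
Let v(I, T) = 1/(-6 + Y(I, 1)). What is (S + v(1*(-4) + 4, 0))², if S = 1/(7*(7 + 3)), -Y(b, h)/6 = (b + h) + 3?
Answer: 4/11025 ≈ 0.00036281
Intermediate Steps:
Y(b, h) = -18 - 6*b - 6*h (Y(b, h) = -6*((b + h) + 3) = -6*(3 + b + h) = -18 - 6*b - 6*h)
v(I, T) = 1/(-30 - 6*I) (v(I, T) = 1/(-6 + (-18 - 6*I - 6*1)) = 1/(-6 + (-18 - 6*I - 6)) = 1/(-6 + (-24 - 6*I)) = 1/(-30 - 6*I))
S = 1/70 (S = 1/(7*10) = 1/70 ≈ 0.014286)
(S + v(1*(-4) + 4, 0))² = (1/70 - 1/(30 + 6*(1*(-4) + 4)))² = (1/70 - 1/(30 + 6*(-4 + 4)))² = (1/70 - 1/(30 + 6*0))² = (1/70 - 1/(30 + 0))² = (1/70 - 1/30)² = (-2/105)² = 4/11025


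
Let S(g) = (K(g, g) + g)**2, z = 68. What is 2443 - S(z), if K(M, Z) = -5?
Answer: -1526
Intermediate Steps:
S(g) = (-5 + g)**2
2443 - S(z) = 2443 - (-5 + 68)**2 = 2443 - 1*63**2 = 2443 - 1*3969 = 2443 - 3969 = -1526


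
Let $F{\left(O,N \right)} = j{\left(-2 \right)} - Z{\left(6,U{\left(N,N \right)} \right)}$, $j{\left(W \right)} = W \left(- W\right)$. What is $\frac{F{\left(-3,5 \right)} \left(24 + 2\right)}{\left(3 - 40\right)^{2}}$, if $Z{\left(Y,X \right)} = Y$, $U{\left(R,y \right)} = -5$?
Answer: $- \frac{260}{1369} \approx -0.18992$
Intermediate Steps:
$j{\left(W \right)} = - W^{2}$
$F{\left(O,N \right)} = -10$ ($F{\left(O,N \right)} = - \left(-2\right)^{2} - 6 = \left(-1\right) 4 - 6 = -4 - 6 = -10$)
$\frac{F{\left(-3,5 \right)} \left(24 + 2\right)}{\left(3 - 40\right)^{2}} = \frac{\left(-10\right) \left(24 + 2\right)}{\left(3 - 40\right)^{2}} = \frac{\left(-10\right) 26}{\left(-37\right)^{2}} = - \frac{260}{1369}$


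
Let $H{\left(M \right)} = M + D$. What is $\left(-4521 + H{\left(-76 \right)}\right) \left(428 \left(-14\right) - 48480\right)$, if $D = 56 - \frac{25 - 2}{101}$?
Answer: $\frac{24984345408}{101} \approx 2.4737 \cdot 10^{8}$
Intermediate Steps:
$D = \frac{5633}{101}$ ($D = 56 - 23 \cdot \frac{1}{101} = 56 - \frac{23}{101} = \frac{5633}{101} \approx 55.772$)
$H{\left(M \right)} = \frac{5633}{101} + M$ ($H{\left(M \right)} = M + \frac{5633}{101} = \frac{5633}{101} + M$)
$\left(-4521 + H{\left(-76 \right)}\right) \left(428 \left(-14\right) - 48480\right) = \left(-4521 + \left(\frac{5633}{101} - 76\right)\right) \left(428 \left(-14\right) - 48480\right) = \left(-4521 - \frac{2043}{101}\right) \left(-5992 - 48480\right) = \left(- \frac{458664}{101}\right) \left(-54472\right) = \frac{24984345408}{101}$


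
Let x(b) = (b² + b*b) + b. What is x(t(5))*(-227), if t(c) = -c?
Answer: -10215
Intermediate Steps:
x(b) = b + 2*b² (x(b) = (b² + b²) + b = 2*b² + b = b + 2*b²)
x(t(5))*(-227) = ((-1*5)*(1 + 2*(-1*5)))*(-227) = -5*(1 + 2*(-5))*(-227) = -5*(1 - 10)*(-227) = -5*(-9)*(-227) = 45*(-227) = -10215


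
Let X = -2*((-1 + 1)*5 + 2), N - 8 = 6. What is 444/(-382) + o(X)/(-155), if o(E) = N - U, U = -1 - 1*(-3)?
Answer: -36702/29605 ≈ -1.2397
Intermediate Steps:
N = 14 (N = 8 + 6 = 14)
U = 2 (U = -1 + 3 = 2)
X = -4 (X = -2*(0*5 + 2) = -2*(0 + 2) = -2*2 = -4)
o(E) = 12 (o(E) = 14 - 1*2 = 14 - 2 = 12)
444/(-382) + o(X)/(-155) = 444/(-382) + 12/(-155) = 444*(-1/382) + 12*(-1/155) = -222/191 - 12/155 = -36702/29605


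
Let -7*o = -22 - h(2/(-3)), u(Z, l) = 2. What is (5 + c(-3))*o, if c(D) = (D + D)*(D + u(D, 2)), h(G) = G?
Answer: 704/21 ≈ 33.524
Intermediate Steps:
c(D) = 2*D*(2 + D) (c(D) = (D + D)*(D + 2) = (2*D)*(2 + D) = 2*D*(2 + D))
o = 64/21 (o = -(-22 - 2/(-3))/7 = -(-22 - 2*(-1)/3)/7 = -(-22 - 1*(-2/3))/7 = -(-22 + 2/3)/7 = -1/7*(-64/3) = 64/21 ≈ 3.0476)
(5 + c(-3))*o = (5 + 2*(-3)*(2 - 3))*(64/21) = (5 + 2*(-3)*(-1))*(64/21) = (5 + 6)*(64/21) = 11*(64/21) = 704/21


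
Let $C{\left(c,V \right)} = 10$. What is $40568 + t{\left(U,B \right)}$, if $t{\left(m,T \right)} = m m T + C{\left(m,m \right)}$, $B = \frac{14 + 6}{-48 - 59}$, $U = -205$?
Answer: $\frac{3501346}{107} \approx 32723.0$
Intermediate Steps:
$B = - \frac{20}{107}$ ($B = \frac{20}{-107} = 20 \left(- \frac{1}{107}\right) = - \frac{20}{107} \approx -0.18692$)
$t{\left(m,T \right)} = 10 + T m^{2}$ ($t{\left(m,T \right)} = m m T + 10 = m^{2} T + 10 = T m^{2} + 10 = 10 + T m^{2}$)
$40568 + t{\left(U,B \right)} = 40568 + \left(10 - \frac{20 \left(-205\right)^{2}}{107}\right) = 40568 + \left(10 - \frac{840500}{107}\right) = 40568 - \frac{839430}{107} = \frac{3501346}{107}$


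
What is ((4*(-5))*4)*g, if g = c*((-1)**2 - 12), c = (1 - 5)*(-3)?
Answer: 10560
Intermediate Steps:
c = 12 (c = -4*(-3) = 12)
g = -132 (g = 12*((-1)**2 - 12) = 12*(1 - 12) = 12*(-11) = -132)
((4*(-5))*4)*g = ((4*(-5))*4)*(-132) = -20*4*(-132) = -80*(-132) = 10560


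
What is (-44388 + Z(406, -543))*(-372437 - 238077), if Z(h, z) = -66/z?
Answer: 4904995241884/181 ≈ 2.7099e+10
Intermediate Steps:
(-44388 + Z(406, -543))*(-372437 - 238077) = (-44388 - 66/(-543))*(-372437 - 238077) = (-44388 - 66*(-1/543))*(-610514) = (-44388 + 22/181)*(-610514) = -8034206/181*(-610514) = 4904995241884/181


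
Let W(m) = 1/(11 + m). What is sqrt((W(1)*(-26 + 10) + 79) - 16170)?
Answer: I*sqrt(144831)/3 ≈ 126.86*I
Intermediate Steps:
sqrt((W(1)*(-26 + 10) + 79) - 16170) = sqrt(((-26 + 10)/(11 + 1) + 79) - 16170) = sqrt((-16/12 + 79) - 16170) = sqrt(((1/12)*(-16) + 79) - 16170) = sqrt((-4/3 + 79) - 16170) = sqrt(233/3 - 16170) = sqrt(-48277/3) = I*sqrt(144831)/3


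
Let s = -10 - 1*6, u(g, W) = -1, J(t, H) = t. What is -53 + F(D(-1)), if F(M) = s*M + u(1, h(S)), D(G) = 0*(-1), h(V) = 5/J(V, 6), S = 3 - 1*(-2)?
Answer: -54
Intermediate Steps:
S = 5 (S = 3 + 2 = 5)
h(V) = 5/V
s = -16 (s = -10 - 6 = -16)
D(G) = 0
F(M) = -1 - 16*M (F(M) = -16*M - 1 = -1 - 16*M)
-53 + F(D(-1)) = -53 + (-1 - 16*0) = -53 + (-1 + 0) = -53 - 1 = -54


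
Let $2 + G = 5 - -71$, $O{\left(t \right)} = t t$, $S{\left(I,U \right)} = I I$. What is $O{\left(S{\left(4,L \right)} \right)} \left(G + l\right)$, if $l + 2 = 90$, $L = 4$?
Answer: $41472$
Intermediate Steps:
$S{\left(I,U \right)} = I^{2}$
$O{\left(t \right)} = t^{2}$
$l = 88$ ($l = -2 + 90 = 88$)
$G = 74$ ($G = -2 + \left(5 - -71\right) = -2 + \left(5 + 71\right) = -2 + 76 = 74$)
$O{\left(S{\left(4,L \right)} \right)} \left(G + l\right) = \left(4^{2}\right)^{2} \left(74 + 88\right) = 16^{2} \cdot 162 = 256 \cdot 162 = 41472$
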